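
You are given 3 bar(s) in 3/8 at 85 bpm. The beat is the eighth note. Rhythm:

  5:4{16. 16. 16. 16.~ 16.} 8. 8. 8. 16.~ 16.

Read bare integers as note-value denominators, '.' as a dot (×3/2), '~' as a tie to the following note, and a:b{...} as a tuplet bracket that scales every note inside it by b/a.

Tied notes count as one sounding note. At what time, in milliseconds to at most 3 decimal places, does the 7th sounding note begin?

1. 0.0ms @ 0 + 423.529ms (3/5)
2. 423.529ms @ 3/5 + 423.529ms (3/5)
3. 847.059ms @ 6/5 + 423.529ms (3/5)
4. 1270.588ms @ 9/5 + 847.059ms (6/5)
5. 2117.647ms @ 3 + 1058.824ms (3/2)
6. 3176.471ms @ 9/2 + 1058.824ms (3/2)
7. 4235.294ms @ 6 + 1058.824ms (3/2)
8. 5294.118ms @ 15/2 + 1058.824ms (3/2)

note 7 onset = 6b = 4235.294ms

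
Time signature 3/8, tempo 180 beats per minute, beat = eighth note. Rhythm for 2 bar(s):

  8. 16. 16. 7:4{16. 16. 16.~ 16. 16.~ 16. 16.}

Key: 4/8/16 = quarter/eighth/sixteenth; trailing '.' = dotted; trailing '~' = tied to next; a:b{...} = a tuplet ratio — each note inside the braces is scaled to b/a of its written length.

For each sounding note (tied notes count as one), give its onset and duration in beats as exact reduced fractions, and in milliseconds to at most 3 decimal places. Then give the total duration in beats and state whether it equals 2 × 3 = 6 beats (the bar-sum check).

1) 0.0ms=0b +500.0ms=3/2b
2) 500.0ms=3/2b +250.0ms=3/4b
3) 750.0ms=9/4b +250.0ms=3/4b
4) 1000.0ms=3b +142.857ms=3/7b
5) 1142.857ms=24/7b +142.857ms=3/7b
6) 1285.714ms=27/7b +285.714ms=6/7b
7) 1571.429ms=33/7b +285.714ms=6/7b
8) 1857.143ms=39/7b +142.857ms=3/7b
Σ=6b of 6 (180bpm 3/8) — PASS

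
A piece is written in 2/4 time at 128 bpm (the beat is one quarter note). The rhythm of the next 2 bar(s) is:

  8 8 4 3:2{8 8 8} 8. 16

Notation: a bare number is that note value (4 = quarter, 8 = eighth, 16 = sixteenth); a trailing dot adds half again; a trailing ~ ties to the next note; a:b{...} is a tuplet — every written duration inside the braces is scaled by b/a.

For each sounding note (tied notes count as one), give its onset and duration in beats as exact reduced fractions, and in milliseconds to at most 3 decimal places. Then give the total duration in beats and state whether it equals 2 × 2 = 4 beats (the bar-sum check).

1) 0.0ms=0b +234.375ms=1/2b
2) 234.375ms=1/2b +234.375ms=1/2b
3) 468.75ms=1b +468.75ms=1b
4) 937.5ms=2b +156.25ms=1/3b
5) 1093.75ms=7/3b +156.25ms=1/3b
6) 1250.0ms=8/3b +156.25ms=1/3b
7) 1406.25ms=3b +351.562ms=3/4b
8) 1757.812ms=15/4b +117.188ms=1/4b
Σ=4b of 4 (128bpm 2/4) — PASS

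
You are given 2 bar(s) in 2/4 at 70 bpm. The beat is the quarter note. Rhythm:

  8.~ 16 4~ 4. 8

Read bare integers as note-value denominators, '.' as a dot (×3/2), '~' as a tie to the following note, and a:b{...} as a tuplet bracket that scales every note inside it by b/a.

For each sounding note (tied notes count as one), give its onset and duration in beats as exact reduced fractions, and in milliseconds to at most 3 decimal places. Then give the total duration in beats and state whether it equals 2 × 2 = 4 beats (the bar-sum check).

1) 0.0ms=0b +857.143ms=1b
2) 857.143ms=1b +2142.857ms=5/2b
3) 3000.0ms=7/2b +428.571ms=1/2b
Σ=4b of 4 (70bpm 2/4) — PASS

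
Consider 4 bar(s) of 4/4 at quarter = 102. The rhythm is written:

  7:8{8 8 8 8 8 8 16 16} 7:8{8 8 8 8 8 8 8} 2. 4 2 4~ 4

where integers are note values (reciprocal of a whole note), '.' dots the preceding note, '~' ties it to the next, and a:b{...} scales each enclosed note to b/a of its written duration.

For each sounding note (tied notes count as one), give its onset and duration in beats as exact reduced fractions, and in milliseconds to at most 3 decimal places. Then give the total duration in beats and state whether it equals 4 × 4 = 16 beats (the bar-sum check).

1) 0.0ms=0b +336.134ms=4/7b
2) 336.134ms=4/7b +336.134ms=4/7b
3) 672.269ms=8/7b +336.134ms=4/7b
4) 1008.403ms=12/7b +336.134ms=4/7b
5) 1344.538ms=16/7b +336.134ms=4/7b
6) 1680.672ms=20/7b +336.134ms=4/7b
7) 2016.807ms=24/7b +168.067ms=2/7b
8) 2184.874ms=26/7b +168.067ms=2/7b
9) 2352.941ms=4b +336.134ms=4/7b
10) 2689.076ms=32/7b +336.134ms=4/7b
11) 3025.21ms=36/7b +336.134ms=4/7b
12) 3361.345ms=40/7b +336.134ms=4/7b
13) 3697.479ms=44/7b +336.134ms=4/7b
14) 4033.613ms=48/7b +336.134ms=4/7b
15) 4369.748ms=52/7b +336.134ms=4/7b
16) 4705.882ms=8b +1764.706ms=3b
17) 6470.588ms=11b +588.235ms=1b
18) 7058.824ms=12b +1176.471ms=2b
19) 8235.294ms=14b +1176.471ms=2b
Σ=16b of 16 (102bpm 4/4) — PASS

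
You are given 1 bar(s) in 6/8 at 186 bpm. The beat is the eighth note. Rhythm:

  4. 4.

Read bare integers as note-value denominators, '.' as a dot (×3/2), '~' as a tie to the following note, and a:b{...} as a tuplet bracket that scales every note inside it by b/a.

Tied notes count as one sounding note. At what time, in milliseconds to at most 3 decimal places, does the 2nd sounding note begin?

note 2 onset = 3b = 967.742ms

1. 0.0ms @ 0 + 967.742ms (3)
2. 967.742ms @ 3 + 967.742ms (3)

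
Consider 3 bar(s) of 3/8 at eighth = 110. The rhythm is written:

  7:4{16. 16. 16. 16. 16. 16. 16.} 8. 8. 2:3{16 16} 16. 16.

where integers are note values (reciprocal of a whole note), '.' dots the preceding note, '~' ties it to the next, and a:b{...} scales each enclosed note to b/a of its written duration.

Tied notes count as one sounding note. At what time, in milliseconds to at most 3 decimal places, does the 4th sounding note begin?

note 4 onset = 9/7b = 701.299ms

1. 0.0ms @ 0 + 233.766ms (3/7)
2. 233.766ms @ 3/7 + 233.766ms (3/7)
3. 467.532ms @ 6/7 + 233.766ms (3/7)
4. 701.299ms @ 9/7 + 233.766ms (3/7)
5. 935.065ms @ 12/7 + 233.766ms (3/7)
6. 1168.831ms @ 15/7 + 233.766ms (3/7)
7. 1402.597ms @ 18/7 + 233.766ms (3/7)
8. 1636.364ms @ 3 + 818.182ms (3/2)
9. 2454.545ms @ 9/2 + 818.182ms (3/2)
10. 3272.727ms @ 6 + 409.091ms (3/4)
11. 3681.818ms @ 27/4 + 409.091ms (3/4)
12. 4090.909ms @ 15/2 + 409.091ms (3/4)
13. 4500.0ms @ 33/4 + 409.091ms (3/4)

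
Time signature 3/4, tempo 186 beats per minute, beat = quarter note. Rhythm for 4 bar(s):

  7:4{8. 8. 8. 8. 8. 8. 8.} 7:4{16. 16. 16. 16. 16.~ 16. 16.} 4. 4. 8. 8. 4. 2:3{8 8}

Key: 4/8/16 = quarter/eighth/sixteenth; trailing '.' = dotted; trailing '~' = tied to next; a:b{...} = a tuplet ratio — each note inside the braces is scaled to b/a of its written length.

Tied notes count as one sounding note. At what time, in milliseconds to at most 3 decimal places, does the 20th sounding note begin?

note 20 onset = 45/4b = 3629.032ms

1. 0.0ms @ 0 + 138.249ms (3/7)
2. 138.249ms @ 3/7 + 138.249ms (3/7)
3. 276.498ms @ 6/7 + 138.249ms (3/7)
4. 414.747ms @ 9/7 + 138.249ms (3/7)
5. 552.995ms @ 12/7 + 138.249ms (3/7)
6. 691.244ms @ 15/7 + 138.249ms (3/7)
7. 829.493ms @ 18/7 + 138.249ms (3/7)
8. 967.742ms @ 3 + 69.124ms (3/14)
9. 1036.866ms @ 45/14 + 69.124ms (3/14)
10. 1105.991ms @ 24/7 + 69.124ms (3/14)
11. 1175.115ms @ 51/14 + 69.124ms (3/14)
12. 1244.24ms @ 27/7 + 138.249ms (3/7)
13. 1382.488ms @ 30/7 + 69.124ms (3/14)
14. 1451.613ms @ 9/2 + 483.871ms (3/2)
15. 1935.484ms @ 6 + 483.871ms (3/2)
16. 2419.355ms @ 15/2 + 241.935ms (3/4)
17. 2661.29ms @ 33/4 + 241.935ms (3/4)
18. 2903.226ms @ 9 + 483.871ms (3/2)
19. 3387.097ms @ 21/2 + 241.935ms (3/4)
20. 3629.032ms @ 45/4 + 241.935ms (3/4)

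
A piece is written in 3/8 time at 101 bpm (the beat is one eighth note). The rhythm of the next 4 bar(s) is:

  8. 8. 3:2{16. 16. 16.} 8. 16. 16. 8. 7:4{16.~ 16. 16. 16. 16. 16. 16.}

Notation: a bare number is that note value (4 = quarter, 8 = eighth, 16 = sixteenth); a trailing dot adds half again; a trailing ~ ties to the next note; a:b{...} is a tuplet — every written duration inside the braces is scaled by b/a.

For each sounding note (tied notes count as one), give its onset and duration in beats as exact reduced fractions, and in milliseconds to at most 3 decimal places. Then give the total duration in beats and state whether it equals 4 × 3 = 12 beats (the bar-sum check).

1) 0.0ms=0b +891.089ms=3/2b
2) 891.089ms=3/2b +891.089ms=3/2b
3) 1782.178ms=3b +297.03ms=1/2b
4) 2079.208ms=7/2b +297.03ms=1/2b
5) 2376.238ms=4b +297.03ms=1/2b
6) 2673.267ms=9/2b +891.089ms=3/2b
7) 3564.356ms=6b +445.545ms=3/4b
8) 4009.901ms=27/4b +445.545ms=3/4b
9) 4455.446ms=15/2b +891.089ms=3/2b
10) 5346.535ms=9b +509.194ms=6/7b
11) 5855.728ms=69/7b +254.597ms=3/7b
12) 6110.325ms=72/7b +254.597ms=3/7b
13) 6364.922ms=75/7b +254.597ms=3/7b
14) 6619.519ms=78/7b +254.597ms=3/7b
15) 6874.116ms=81/7b +254.597ms=3/7b
Σ=12b of 12 (101bpm 3/8) — PASS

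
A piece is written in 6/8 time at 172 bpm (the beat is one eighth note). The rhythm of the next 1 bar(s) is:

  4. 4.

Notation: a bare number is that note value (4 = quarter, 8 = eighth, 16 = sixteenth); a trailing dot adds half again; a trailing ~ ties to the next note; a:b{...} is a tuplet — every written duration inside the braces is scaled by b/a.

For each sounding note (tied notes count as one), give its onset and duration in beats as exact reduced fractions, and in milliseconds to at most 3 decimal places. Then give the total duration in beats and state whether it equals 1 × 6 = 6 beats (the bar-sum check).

1) 0.0ms=0b +1046.512ms=3b
2) 1046.512ms=3b +1046.512ms=3b
Σ=6b of 6 (172bpm 6/8) — PASS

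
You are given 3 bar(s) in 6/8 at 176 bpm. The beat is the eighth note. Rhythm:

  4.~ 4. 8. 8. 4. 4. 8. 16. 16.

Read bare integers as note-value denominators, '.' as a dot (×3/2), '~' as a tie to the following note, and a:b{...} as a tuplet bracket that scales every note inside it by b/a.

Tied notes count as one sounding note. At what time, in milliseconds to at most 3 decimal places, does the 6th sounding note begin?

1. 0.0ms @ 0 + 2045.455ms (6)
2. 2045.455ms @ 6 + 511.364ms (3/2)
3. 2556.818ms @ 15/2 + 511.364ms (3/2)
4. 3068.182ms @ 9 + 1022.727ms (3)
5. 4090.909ms @ 12 + 1022.727ms (3)
6. 5113.636ms @ 15 + 511.364ms (3/2)
7. 5625.0ms @ 33/2 + 255.682ms (3/4)
8. 5880.682ms @ 69/4 + 255.682ms (3/4)

note 6 onset = 15b = 5113.636ms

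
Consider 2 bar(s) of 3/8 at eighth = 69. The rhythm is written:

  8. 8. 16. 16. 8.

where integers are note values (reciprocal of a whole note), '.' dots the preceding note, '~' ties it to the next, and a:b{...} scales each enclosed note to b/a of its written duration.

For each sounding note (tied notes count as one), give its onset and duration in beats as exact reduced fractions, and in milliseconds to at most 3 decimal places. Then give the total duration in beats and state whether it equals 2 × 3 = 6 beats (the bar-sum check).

1) 0.0ms=0b +1304.348ms=3/2b
2) 1304.348ms=3/2b +1304.348ms=3/2b
3) 2608.696ms=3b +652.174ms=3/4b
4) 3260.87ms=15/4b +652.174ms=3/4b
5) 3913.043ms=9/2b +1304.348ms=3/2b
Σ=6b of 6 (69bpm 3/8) — PASS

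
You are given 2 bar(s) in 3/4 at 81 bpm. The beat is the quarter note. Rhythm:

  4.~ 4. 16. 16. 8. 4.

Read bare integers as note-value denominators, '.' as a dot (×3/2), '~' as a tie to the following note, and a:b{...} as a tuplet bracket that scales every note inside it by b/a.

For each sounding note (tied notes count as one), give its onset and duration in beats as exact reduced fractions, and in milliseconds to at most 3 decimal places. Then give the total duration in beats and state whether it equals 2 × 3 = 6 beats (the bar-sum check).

1) 0.0ms=0b +2222.222ms=3b
2) 2222.222ms=3b +277.778ms=3/8b
3) 2500.0ms=27/8b +277.778ms=3/8b
4) 2777.778ms=15/4b +555.556ms=3/4b
5) 3333.333ms=9/2b +1111.111ms=3/2b
Σ=6b of 6 (81bpm 3/4) — PASS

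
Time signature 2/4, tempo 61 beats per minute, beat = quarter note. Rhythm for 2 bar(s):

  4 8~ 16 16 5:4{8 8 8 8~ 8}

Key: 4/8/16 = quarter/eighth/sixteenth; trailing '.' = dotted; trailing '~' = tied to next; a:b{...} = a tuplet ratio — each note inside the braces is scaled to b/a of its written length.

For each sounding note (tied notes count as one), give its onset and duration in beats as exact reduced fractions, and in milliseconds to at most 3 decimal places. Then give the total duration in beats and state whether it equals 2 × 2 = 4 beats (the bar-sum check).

1) 0.0ms=0b +983.607ms=1b
2) 983.607ms=1b +737.705ms=3/4b
3) 1721.311ms=7/4b +245.902ms=1/4b
4) 1967.213ms=2b +393.443ms=2/5b
5) 2360.656ms=12/5b +393.443ms=2/5b
6) 2754.098ms=14/5b +393.443ms=2/5b
7) 3147.541ms=16/5b +786.885ms=4/5b
Σ=4b of 4 (61bpm 2/4) — PASS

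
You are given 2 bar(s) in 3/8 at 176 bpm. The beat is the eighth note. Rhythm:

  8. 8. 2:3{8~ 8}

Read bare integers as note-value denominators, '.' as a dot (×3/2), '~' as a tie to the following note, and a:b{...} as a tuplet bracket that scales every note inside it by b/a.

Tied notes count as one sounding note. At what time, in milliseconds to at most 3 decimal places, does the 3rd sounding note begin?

1. 0.0ms @ 0 + 511.364ms (3/2)
2. 511.364ms @ 3/2 + 511.364ms (3/2)
3. 1022.727ms @ 3 + 1022.727ms (3)

note 3 onset = 3b = 1022.727ms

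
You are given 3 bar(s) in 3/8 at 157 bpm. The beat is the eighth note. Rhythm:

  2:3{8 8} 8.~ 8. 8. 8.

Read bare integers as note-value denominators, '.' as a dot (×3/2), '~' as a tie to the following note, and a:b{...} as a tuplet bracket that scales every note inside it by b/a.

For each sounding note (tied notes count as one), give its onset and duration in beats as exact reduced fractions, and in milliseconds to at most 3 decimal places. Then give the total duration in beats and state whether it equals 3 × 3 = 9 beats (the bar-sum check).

1) 0.0ms=0b +573.248ms=3/2b
2) 573.248ms=3/2b +573.248ms=3/2b
3) 1146.497ms=3b +1146.497ms=3b
4) 2292.994ms=6b +573.248ms=3/2b
5) 2866.242ms=15/2b +573.248ms=3/2b
Σ=9b of 9 (157bpm 3/8) — PASS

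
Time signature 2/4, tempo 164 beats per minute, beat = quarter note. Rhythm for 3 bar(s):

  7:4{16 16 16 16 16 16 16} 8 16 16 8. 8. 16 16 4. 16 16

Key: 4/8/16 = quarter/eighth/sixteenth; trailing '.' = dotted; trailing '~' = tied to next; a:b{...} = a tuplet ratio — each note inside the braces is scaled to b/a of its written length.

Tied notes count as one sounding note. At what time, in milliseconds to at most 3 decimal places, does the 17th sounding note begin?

1. 0.0ms @ 0 + 52.265ms (1/7)
2. 52.265ms @ 1/7 + 52.265ms (1/7)
3. 104.53ms @ 2/7 + 52.265ms (1/7)
4. 156.794ms @ 3/7 + 52.265ms (1/7)
5. 209.059ms @ 4/7 + 52.265ms (1/7)
6. 261.324ms @ 5/7 + 52.265ms (1/7)
7. 313.589ms @ 6/7 + 52.265ms (1/7)
8. 365.854ms @ 1 + 182.927ms (1/2)
9. 548.78ms @ 3/2 + 91.463ms (1/4)
10. 640.244ms @ 7/4 + 91.463ms (1/4)
11. 731.707ms @ 2 + 274.39ms (3/4)
12. 1006.098ms @ 11/4 + 274.39ms (3/4)
13. 1280.488ms @ 7/2 + 91.463ms (1/4)
14. 1371.951ms @ 15/4 + 91.463ms (1/4)
15. 1463.415ms @ 4 + 548.78ms (3/2)
16. 2012.195ms @ 11/2 + 91.463ms (1/4)
17. 2103.659ms @ 23/4 + 91.463ms (1/4)

note 17 onset = 23/4b = 2103.659ms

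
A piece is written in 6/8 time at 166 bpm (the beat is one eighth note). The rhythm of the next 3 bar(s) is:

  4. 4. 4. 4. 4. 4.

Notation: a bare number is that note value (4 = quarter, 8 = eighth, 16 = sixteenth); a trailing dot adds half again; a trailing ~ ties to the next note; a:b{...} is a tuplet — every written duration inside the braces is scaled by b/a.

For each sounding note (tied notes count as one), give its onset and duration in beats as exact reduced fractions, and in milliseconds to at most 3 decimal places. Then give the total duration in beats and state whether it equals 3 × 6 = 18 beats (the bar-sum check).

1) 0.0ms=0b +1084.337ms=3b
2) 1084.337ms=3b +1084.337ms=3b
3) 2168.675ms=6b +1084.337ms=3b
4) 3253.012ms=9b +1084.337ms=3b
5) 4337.349ms=12b +1084.337ms=3b
6) 5421.687ms=15b +1084.337ms=3b
Σ=18b of 18 (166bpm 6/8) — PASS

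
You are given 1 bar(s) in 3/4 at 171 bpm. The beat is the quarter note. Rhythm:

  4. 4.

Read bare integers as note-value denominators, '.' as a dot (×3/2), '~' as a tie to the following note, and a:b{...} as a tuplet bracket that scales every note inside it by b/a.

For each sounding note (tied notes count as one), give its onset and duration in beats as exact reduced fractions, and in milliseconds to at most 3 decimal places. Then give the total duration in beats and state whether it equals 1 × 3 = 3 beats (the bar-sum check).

1) 0.0ms=0b +526.316ms=3/2b
2) 526.316ms=3/2b +526.316ms=3/2b
Σ=3b of 3 (171bpm 3/4) — PASS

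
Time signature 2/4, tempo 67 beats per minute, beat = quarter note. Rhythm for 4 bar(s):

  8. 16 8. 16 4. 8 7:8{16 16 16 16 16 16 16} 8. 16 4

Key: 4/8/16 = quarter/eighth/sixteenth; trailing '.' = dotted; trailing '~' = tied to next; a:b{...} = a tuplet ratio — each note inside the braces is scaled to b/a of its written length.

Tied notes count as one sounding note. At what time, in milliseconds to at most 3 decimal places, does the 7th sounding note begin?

note 7 onset = 4b = 3582.09ms

1. 0.0ms @ 0 + 671.642ms (3/4)
2. 671.642ms @ 3/4 + 223.881ms (1/4)
3. 895.522ms @ 1 + 671.642ms (3/4)
4. 1567.164ms @ 7/4 + 223.881ms (1/4)
5. 1791.045ms @ 2 + 1343.284ms (3/2)
6. 3134.328ms @ 7/2 + 447.761ms (1/2)
7. 3582.09ms @ 4 + 255.864ms (2/7)
8. 3837.953ms @ 30/7 + 255.864ms (2/7)
9. 4093.817ms @ 32/7 + 255.864ms (2/7)
10. 4349.68ms @ 34/7 + 255.864ms (2/7)
11. 4605.544ms @ 36/7 + 255.864ms (2/7)
12. 4861.407ms @ 38/7 + 255.864ms (2/7)
13. 5117.271ms @ 40/7 + 255.864ms (2/7)
14. 5373.134ms @ 6 + 671.642ms (3/4)
15. 6044.776ms @ 27/4 + 223.881ms (1/4)
16. 6268.657ms @ 7 + 895.522ms (1)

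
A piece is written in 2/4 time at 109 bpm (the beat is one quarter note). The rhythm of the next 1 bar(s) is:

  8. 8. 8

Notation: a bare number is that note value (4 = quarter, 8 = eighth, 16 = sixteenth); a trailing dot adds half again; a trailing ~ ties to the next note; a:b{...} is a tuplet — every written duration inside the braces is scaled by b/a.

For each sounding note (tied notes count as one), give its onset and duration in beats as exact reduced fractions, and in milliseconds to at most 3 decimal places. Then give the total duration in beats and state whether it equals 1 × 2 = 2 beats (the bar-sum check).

1) 0.0ms=0b +412.844ms=3/4b
2) 412.844ms=3/4b +412.844ms=3/4b
3) 825.688ms=3/2b +275.229ms=1/2b
Σ=2b of 2 (109bpm 2/4) — PASS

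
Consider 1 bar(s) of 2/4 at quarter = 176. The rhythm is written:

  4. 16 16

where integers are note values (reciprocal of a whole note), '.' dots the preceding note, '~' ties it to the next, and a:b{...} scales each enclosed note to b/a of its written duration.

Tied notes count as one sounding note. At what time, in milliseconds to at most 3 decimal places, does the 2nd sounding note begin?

note 2 onset = 3/2b = 511.364ms

1. 0.0ms @ 0 + 511.364ms (3/2)
2. 511.364ms @ 3/2 + 85.227ms (1/4)
3. 596.591ms @ 7/4 + 85.227ms (1/4)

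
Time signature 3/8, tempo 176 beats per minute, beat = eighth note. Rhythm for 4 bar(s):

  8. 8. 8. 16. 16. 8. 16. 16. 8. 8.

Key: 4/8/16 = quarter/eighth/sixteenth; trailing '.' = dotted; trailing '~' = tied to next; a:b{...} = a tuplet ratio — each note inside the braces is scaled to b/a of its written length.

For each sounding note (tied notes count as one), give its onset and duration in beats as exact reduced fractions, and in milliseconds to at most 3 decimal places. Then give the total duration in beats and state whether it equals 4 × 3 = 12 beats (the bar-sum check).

1) 0.0ms=0b +511.364ms=3/2b
2) 511.364ms=3/2b +511.364ms=3/2b
3) 1022.727ms=3b +511.364ms=3/2b
4) 1534.091ms=9/2b +255.682ms=3/4b
5) 1789.773ms=21/4b +255.682ms=3/4b
6) 2045.455ms=6b +511.364ms=3/2b
7) 2556.818ms=15/2b +255.682ms=3/4b
8) 2812.5ms=33/4b +255.682ms=3/4b
9) 3068.182ms=9b +511.364ms=3/2b
10) 3579.545ms=21/2b +511.364ms=3/2b
Σ=12b of 12 (176bpm 3/8) — PASS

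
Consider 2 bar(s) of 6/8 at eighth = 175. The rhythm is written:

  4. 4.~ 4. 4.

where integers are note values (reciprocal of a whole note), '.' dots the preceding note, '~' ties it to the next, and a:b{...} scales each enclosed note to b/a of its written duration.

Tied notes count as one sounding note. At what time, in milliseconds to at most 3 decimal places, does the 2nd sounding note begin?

note 2 onset = 3b = 1028.571ms

1. 0.0ms @ 0 + 1028.571ms (3)
2. 1028.571ms @ 3 + 2057.143ms (6)
3. 3085.714ms @ 9 + 1028.571ms (3)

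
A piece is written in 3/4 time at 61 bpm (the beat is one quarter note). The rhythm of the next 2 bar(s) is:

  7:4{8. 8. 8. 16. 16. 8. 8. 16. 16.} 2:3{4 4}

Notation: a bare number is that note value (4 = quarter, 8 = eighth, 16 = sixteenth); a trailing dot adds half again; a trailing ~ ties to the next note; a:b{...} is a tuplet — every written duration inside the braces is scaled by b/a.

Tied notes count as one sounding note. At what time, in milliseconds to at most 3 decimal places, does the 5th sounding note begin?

1. 0.0ms @ 0 + 421.546ms (3/7)
2. 421.546ms @ 3/7 + 421.546ms (3/7)
3. 843.091ms @ 6/7 + 421.546ms (3/7)
4. 1264.637ms @ 9/7 + 210.773ms (3/14)
5. 1475.41ms @ 3/2 + 210.773ms (3/14)
6. 1686.183ms @ 12/7 + 421.546ms (3/7)
7. 2107.728ms @ 15/7 + 421.546ms (3/7)
8. 2529.274ms @ 18/7 + 210.773ms (3/14)
9. 2740.047ms @ 39/14 + 210.773ms (3/14)
10. 2950.82ms @ 3 + 1475.41ms (3/2)
11. 4426.23ms @ 9/2 + 1475.41ms (3/2)

note 5 onset = 3/2b = 1475.41ms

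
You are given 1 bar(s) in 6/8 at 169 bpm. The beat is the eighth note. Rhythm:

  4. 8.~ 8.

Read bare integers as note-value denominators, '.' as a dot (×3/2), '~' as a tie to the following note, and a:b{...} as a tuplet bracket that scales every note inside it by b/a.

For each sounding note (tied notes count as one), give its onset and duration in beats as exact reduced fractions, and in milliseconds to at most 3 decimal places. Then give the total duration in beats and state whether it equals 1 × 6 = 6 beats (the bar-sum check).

1) 0.0ms=0b +1065.089ms=3b
2) 1065.089ms=3b +1065.089ms=3b
Σ=6b of 6 (169bpm 6/8) — PASS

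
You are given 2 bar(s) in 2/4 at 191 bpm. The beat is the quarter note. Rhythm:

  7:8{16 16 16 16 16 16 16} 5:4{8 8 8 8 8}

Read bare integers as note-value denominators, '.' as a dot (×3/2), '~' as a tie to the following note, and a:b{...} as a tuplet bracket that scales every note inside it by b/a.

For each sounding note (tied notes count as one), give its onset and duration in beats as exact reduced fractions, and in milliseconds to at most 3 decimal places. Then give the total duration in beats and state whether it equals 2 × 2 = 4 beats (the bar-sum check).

1) 0.0ms=0b +89.753ms=2/7b
2) 89.753ms=2/7b +89.753ms=2/7b
3) 179.506ms=4/7b +89.753ms=2/7b
4) 269.26ms=6/7b +89.753ms=2/7b
5) 359.013ms=8/7b +89.753ms=2/7b
6) 448.766ms=10/7b +89.753ms=2/7b
7) 538.519ms=12/7b +89.753ms=2/7b
8) 628.272ms=2b +125.654ms=2/5b
9) 753.927ms=12/5b +125.654ms=2/5b
10) 879.581ms=14/5b +125.654ms=2/5b
11) 1005.236ms=16/5b +125.654ms=2/5b
12) 1130.89ms=18/5b +125.654ms=2/5b
Σ=4b of 4 (191bpm 2/4) — PASS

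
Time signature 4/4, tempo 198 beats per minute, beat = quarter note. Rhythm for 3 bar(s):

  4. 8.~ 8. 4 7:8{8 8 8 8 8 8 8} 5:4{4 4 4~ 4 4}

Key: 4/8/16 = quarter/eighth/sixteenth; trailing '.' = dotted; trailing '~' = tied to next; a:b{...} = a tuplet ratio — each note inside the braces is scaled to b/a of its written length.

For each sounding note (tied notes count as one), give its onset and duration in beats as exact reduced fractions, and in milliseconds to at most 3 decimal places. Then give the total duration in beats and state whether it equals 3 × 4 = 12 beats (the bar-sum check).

1) 0.0ms=0b +454.545ms=3/2b
2) 454.545ms=3/2b +454.545ms=3/2b
3) 909.091ms=3b +303.03ms=1b
4) 1212.121ms=4b +173.16ms=4/7b
5) 1385.281ms=32/7b +173.16ms=4/7b
6) 1558.442ms=36/7b +173.16ms=4/7b
7) 1731.602ms=40/7b +173.16ms=4/7b
8) 1904.762ms=44/7b +173.16ms=4/7b
9) 2077.922ms=48/7b +173.16ms=4/7b
10) 2251.082ms=52/7b +173.16ms=4/7b
11) 2424.242ms=8b +242.424ms=4/5b
12) 2666.667ms=44/5b +242.424ms=4/5b
13) 2909.091ms=48/5b +484.848ms=8/5b
14) 3393.939ms=56/5b +242.424ms=4/5b
Σ=12b of 12 (198bpm 4/4) — PASS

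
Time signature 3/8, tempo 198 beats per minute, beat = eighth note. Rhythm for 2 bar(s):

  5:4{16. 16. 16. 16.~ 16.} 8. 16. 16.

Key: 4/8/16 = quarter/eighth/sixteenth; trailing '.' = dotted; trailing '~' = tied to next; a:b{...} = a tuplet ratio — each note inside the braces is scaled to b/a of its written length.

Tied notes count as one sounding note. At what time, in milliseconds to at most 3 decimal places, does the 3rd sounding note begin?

note 3 onset = 6/5b = 363.636ms

1. 0.0ms @ 0 + 181.818ms (3/5)
2. 181.818ms @ 3/5 + 181.818ms (3/5)
3. 363.636ms @ 6/5 + 181.818ms (3/5)
4. 545.455ms @ 9/5 + 363.636ms (6/5)
5. 909.091ms @ 3 + 454.545ms (3/2)
6. 1363.636ms @ 9/2 + 227.273ms (3/4)
7. 1590.909ms @ 21/4 + 227.273ms (3/4)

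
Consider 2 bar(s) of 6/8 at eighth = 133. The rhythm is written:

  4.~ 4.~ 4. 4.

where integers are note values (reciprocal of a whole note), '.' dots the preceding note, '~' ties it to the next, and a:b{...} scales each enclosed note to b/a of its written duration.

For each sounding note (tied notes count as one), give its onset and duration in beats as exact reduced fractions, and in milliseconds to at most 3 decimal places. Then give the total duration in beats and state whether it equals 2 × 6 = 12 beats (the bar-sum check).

1) 0.0ms=0b +4060.15ms=9b
2) 4060.15ms=9b +1353.383ms=3b
Σ=12b of 12 (133bpm 6/8) — PASS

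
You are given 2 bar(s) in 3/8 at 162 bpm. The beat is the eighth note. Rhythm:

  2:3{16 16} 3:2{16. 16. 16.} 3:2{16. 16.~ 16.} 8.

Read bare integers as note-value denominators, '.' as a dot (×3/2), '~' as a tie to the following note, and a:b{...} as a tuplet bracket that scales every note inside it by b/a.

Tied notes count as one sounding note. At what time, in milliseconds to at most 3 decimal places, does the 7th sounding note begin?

note 7 onset = 7/2b = 1296.296ms

1. 0.0ms @ 0 + 277.778ms (3/4)
2. 277.778ms @ 3/4 + 277.778ms (3/4)
3. 555.556ms @ 3/2 + 185.185ms (1/2)
4. 740.741ms @ 2 + 185.185ms (1/2)
5. 925.926ms @ 5/2 + 185.185ms (1/2)
6. 1111.111ms @ 3 + 185.185ms (1/2)
7. 1296.296ms @ 7/2 + 370.37ms (1)
8. 1666.667ms @ 9/2 + 555.556ms (3/2)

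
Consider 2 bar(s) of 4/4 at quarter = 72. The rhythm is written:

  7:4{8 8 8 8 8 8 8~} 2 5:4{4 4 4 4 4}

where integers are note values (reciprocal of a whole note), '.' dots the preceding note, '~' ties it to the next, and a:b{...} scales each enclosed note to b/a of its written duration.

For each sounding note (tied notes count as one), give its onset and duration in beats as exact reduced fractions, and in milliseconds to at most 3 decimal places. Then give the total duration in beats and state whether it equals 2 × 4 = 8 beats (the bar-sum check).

1) 0.0ms=0b +238.095ms=2/7b
2) 238.095ms=2/7b +238.095ms=2/7b
3) 476.19ms=4/7b +238.095ms=2/7b
4) 714.286ms=6/7b +238.095ms=2/7b
5) 952.381ms=8/7b +238.095ms=2/7b
6) 1190.476ms=10/7b +238.095ms=2/7b
7) 1428.571ms=12/7b +1904.762ms=16/7b
8) 3333.333ms=4b +666.667ms=4/5b
9) 4000.0ms=24/5b +666.667ms=4/5b
10) 4666.667ms=28/5b +666.667ms=4/5b
11) 5333.333ms=32/5b +666.667ms=4/5b
12) 6000.0ms=36/5b +666.667ms=4/5b
Σ=8b of 8 (72bpm 4/4) — PASS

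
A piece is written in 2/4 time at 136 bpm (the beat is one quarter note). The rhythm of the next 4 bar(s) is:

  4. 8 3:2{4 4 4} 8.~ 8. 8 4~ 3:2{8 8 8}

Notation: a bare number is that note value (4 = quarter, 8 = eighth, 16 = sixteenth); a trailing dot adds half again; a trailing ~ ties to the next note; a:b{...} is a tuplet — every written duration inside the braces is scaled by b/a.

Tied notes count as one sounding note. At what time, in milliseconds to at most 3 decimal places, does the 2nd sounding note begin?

1. 0.0ms @ 0 + 661.765ms (3/2)
2. 661.765ms @ 3/2 + 220.588ms (1/2)
3. 882.353ms @ 2 + 294.118ms (2/3)
4. 1176.471ms @ 8/3 + 294.118ms (2/3)
5. 1470.588ms @ 10/3 + 294.118ms (2/3)
6. 1764.706ms @ 4 + 661.765ms (3/2)
7. 2426.471ms @ 11/2 + 220.588ms (1/2)
8. 2647.059ms @ 6 + 588.235ms (4/3)
9. 3235.294ms @ 22/3 + 147.059ms (1/3)
10. 3382.353ms @ 23/3 + 147.059ms (1/3)

note 2 onset = 3/2b = 661.765ms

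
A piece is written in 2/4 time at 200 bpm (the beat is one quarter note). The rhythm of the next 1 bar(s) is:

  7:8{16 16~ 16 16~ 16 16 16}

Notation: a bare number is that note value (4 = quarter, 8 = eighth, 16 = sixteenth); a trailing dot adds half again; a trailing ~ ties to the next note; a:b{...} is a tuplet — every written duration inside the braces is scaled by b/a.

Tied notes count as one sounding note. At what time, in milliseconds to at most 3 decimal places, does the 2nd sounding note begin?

note 2 onset = 2/7b = 85.714ms

1. 0.0ms @ 0 + 85.714ms (2/7)
2. 85.714ms @ 2/7 + 171.429ms (4/7)
3. 257.143ms @ 6/7 + 171.429ms (4/7)
4. 428.571ms @ 10/7 + 85.714ms (2/7)
5. 514.286ms @ 12/7 + 85.714ms (2/7)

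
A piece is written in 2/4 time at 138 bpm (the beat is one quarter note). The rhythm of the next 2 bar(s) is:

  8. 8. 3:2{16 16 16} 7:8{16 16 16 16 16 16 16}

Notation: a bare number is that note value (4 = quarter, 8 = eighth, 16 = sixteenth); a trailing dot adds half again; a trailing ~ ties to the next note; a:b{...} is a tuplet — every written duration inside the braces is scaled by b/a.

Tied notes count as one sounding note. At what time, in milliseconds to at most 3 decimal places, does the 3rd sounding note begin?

note 3 onset = 3/2b = 652.174ms

1. 0.0ms @ 0 + 326.087ms (3/4)
2. 326.087ms @ 3/4 + 326.087ms (3/4)
3. 652.174ms @ 3/2 + 72.464ms (1/6)
4. 724.638ms @ 5/3 + 72.464ms (1/6)
5. 797.101ms @ 11/6 + 72.464ms (1/6)
6. 869.565ms @ 2 + 124.224ms (2/7)
7. 993.789ms @ 16/7 + 124.224ms (2/7)
8. 1118.012ms @ 18/7 + 124.224ms (2/7)
9. 1242.236ms @ 20/7 + 124.224ms (2/7)
10. 1366.46ms @ 22/7 + 124.224ms (2/7)
11. 1490.683ms @ 24/7 + 124.224ms (2/7)
12. 1614.907ms @ 26/7 + 124.224ms (2/7)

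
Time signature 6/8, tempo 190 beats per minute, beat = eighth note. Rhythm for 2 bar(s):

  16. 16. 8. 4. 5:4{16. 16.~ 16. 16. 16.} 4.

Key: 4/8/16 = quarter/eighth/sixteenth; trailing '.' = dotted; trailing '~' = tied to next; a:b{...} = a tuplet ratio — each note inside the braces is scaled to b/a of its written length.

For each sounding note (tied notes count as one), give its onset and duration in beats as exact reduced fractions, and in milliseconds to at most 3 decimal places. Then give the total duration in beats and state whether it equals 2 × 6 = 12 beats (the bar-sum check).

1) 0.0ms=0b +236.842ms=3/4b
2) 236.842ms=3/4b +236.842ms=3/4b
3) 473.684ms=3/2b +473.684ms=3/2b
4) 947.368ms=3b +947.368ms=3b
5) 1894.737ms=6b +189.474ms=3/5b
6) 2084.211ms=33/5b +378.947ms=6/5b
7) 2463.158ms=39/5b +189.474ms=3/5b
8) 2652.632ms=42/5b +189.474ms=3/5b
9) 2842.105ms=9b +947.368ms=3b
Σ=12b of 12 (190bpm 6/8) — PASS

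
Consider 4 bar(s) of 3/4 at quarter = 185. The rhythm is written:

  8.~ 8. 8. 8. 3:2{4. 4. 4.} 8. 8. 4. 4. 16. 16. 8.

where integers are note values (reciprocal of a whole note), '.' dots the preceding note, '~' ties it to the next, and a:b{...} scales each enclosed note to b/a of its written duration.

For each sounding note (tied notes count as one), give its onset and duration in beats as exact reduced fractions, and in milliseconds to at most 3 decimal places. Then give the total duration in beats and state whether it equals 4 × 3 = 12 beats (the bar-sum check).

1) 0.0ms=0b +486.486ms=3/2b
2) 486.486ms=3/2b +243.243ms=3/4b
3) 729.73ms=9/4b +243.243ms=3/4b
4) 972.973ms=3b +324.324ms=1b
5) 1297.297ms=4b +324.324ms=1b
6) 1621.622ms=5b +324.324ms=1b
7) 1945.946ms=6b +243.243ms=3/4b
8) 2189.189ms=27/4b +243.243ms=3/4b
9) 2432.432ms=15/2b +486.486ms=3/2b
10) 2918.919ms=9b +486.486ms=3/2b
11) 3405.405ms=21/2b +121.622ms=3/8b
12) 3527.027ms=87/8b +121.622ms=3/8b
13) 3648.649ms=45/4b +243.243ms=3/4b
Σ=12b of 12 (185bpm 3/4) — PASS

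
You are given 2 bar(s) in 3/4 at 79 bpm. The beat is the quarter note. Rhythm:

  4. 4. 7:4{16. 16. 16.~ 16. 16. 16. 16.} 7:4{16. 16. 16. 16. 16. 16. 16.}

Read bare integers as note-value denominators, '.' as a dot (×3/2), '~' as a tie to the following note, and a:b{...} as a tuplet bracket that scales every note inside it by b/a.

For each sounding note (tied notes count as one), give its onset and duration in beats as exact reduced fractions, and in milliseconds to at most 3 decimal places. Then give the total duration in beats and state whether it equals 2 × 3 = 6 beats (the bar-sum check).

1) 0.0ms=0b +1139.241ms=3/2b
2) 1139.241ms=3/2b +1139.241ms=3/2b
3) 2278.481ms=3b +162.749ms=3/14b
4) 2441.23ms=45/14b +162.749ms=3/14b
5) 2603.978ms=24/7b +325.497ms=3/7b
6) 2929.476ms=27/7b +162.749ms=3/14b
7) 3092.224ms=57/14b +162.749ms=3/14b
8) 3254.973ms=30/7b +162.749ms=3/14b
9) 3417.722ms=9/2b +162.749ms=3/14b
10) 3580.47ms=33/7b +162.749ms=3/14b
11) 3743.219ms=69/14b +162.749ms=3/14b
12) 3905.967ms=36/7b +162.749ms=3/14b
13) 4068.716ms=75/14b +162.749ms=3/14b
14) 4231.465ms=39/7b +162.749ms=3/14b
15) 4394.213ms=81/14b +162.749ms=3/14b
Σ=6b of 6 (79bpm 3/4) — PASS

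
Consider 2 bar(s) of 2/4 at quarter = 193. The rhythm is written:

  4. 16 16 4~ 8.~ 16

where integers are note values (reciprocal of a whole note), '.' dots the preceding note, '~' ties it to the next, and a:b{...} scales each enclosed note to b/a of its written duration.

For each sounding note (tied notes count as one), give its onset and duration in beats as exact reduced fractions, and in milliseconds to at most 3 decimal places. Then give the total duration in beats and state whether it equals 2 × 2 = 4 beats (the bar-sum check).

1) 0.0ms=0b +466.321ms=3/2b
2) 466.321ms=3/2b +77.72ms=1/4b
3) 544.041ms=7/4b +77.72ms=1/4b
4) 621.762ms=2b +621.762ms=2b
Σ=4b of 4 (193bpm 2/4) — PASS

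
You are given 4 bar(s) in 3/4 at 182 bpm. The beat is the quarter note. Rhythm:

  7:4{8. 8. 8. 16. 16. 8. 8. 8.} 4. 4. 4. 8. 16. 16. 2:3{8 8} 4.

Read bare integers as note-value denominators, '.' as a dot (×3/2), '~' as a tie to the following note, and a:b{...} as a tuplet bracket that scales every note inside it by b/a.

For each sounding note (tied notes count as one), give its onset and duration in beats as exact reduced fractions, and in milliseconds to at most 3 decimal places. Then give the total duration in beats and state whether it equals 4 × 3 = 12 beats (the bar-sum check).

1) 0.0ms=0b +141.287ms=3/7b
2) 141.287ms=3/7b +141.287ms=3/7b
3) 282.575ms=6/7b +141.287ms=3/7b
4) 423.862ms=9/7b +70.644ms=3/14b
5) 494.505ms=3/2b +70.644ms=3/14b
6) 565.149ms=12/7b +141.287ms=3/7b
7) 706.436ms=15/7b +141.287ms=3/7b
8) 847.724ms=18/7b +141.287ms=3/7b
9) 989.011ms=3b +494.505ms=3/2b
10) 1483.516ms=9/2b +494.505ms=3/2b
11) 1978.022ms=6b +494.505ms=3/2b
12) 2472.527ms=15/2b +247.253ms=3/4b
13) 2719.78ms=33/4b +123.626ms=3/8b
14) 2843.407ms=69/8b +123.626ms=3/8b
15) 2967.033ms=9b +247.253ms=3/4b
16) 3214.286ms=39/4b +247.253ms=3/4b
17) 3461.538ms=21/2b +494.505ms=3/2b
Σ=12b of 12 (182bpm 3/4) — PASS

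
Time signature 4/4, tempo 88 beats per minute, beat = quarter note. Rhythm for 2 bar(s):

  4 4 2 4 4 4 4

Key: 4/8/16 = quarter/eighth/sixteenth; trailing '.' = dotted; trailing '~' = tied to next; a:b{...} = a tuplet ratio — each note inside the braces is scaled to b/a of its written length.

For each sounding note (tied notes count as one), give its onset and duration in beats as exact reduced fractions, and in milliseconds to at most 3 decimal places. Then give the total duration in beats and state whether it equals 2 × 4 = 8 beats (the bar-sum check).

1) 0.0ms=0b +681.818ms=1b
2) 681.818ms=1b +681.818ms=1b
3) 1363.636ms=2b +1363.636ms=2b
4) 2727.273ms=4b +681.818ms=1b
5) 3409.091ms=5b +681.818ms=1b
6) 4090.909ms=6b +681.818ms=1b
7) 4772.727ms=7b +681.818ms=1b
Σ=8b of 8 (88bpm 4/4) — PASS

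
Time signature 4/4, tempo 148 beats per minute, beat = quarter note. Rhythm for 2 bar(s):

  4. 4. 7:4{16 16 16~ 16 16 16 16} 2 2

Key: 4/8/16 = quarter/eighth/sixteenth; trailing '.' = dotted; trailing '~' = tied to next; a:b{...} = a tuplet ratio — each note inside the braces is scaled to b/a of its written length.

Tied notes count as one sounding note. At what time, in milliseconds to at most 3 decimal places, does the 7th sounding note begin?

note 7 onset = 26/7b = 1505.792ms

1. 0.0ms @ 0 + 608.108ms (3/2)
2. 608.108ms @ 3/2 + 608.108ms (3/2)
3. 1216.216ms @ 3 + 57.915ms (1/7)
4. 1274.131ms @ 22/7 + 57.915ms (1/7)
5. 1332.046ms @ 23/7 + 115.83ms (2/7)
6. 1447.876ms @ 25/7 + 57.915ms (1/7)
7. 1505.792ms @ 26/7 + 57.915ms (1/7)
8. 1563.707ms @ 27/7 + 57.915ms (1/7)
9. 1621.622ms @ 4 + 810.811ms (2)
10. 2432.432ms @ 6 + 810.811ms (2)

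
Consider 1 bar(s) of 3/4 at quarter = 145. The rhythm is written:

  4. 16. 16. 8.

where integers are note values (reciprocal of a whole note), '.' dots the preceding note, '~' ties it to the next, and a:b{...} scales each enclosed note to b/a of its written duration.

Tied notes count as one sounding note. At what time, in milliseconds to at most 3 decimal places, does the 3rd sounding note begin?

note 3 onset = 15/8b = 775.862ms

1. 0.0ms @ 0 + 620.69ms (3/2)
2. 620.69ms @ 3/2 + 155.172ms (3/8)
3. 775.862ms @ 15/8 + 155.172ms (3/8)
4. 931.034ms @ 9/4 + 310.345ms (3/4)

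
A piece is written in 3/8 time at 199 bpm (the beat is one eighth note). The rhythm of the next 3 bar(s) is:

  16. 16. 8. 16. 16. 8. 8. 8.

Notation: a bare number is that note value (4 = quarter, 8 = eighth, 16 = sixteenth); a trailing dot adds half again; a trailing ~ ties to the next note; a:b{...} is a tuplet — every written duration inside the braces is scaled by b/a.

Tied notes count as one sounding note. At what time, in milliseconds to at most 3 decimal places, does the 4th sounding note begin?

1. 0.0ms @ 0 + 226.131ms (3/4)
2. 226.131ms @ 3/4 + 226.131ms (3/4)
3. 452.261ms @ 3/2 + 452.261ms (3/2)
4. 904.523ms @ 3 + 226.131ms (3/4)
5. 1130.653ms @ 15/4 + 226.131ms (3/4)
6. 1356.784ms @ 9/2 + 452.261ms (3/2)
7. 1809.045ms @ 6 + 452.261ms (3/2)
8. 2261.307ms @ 15/2 + 452.261ms (3/2)

note 4 onset = 3b = 904.523ms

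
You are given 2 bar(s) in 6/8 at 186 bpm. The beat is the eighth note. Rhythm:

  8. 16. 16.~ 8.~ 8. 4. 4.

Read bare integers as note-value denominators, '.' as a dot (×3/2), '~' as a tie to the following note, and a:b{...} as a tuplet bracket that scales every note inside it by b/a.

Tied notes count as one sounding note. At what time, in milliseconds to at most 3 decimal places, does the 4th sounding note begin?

note 4 onset = 6b = 1935.484ms

1. 0.0ms @ 0 + 483.871ms (3/2)
2. 483.871ms @ 3/2 + 241.935ms (3/4)
3. 725.806ms @ 9/4 + 1209.677ms (15/4)
4. 1935.484ms @ 6 + 967.742ms (3)
5. 2903.226ms @ 9 + 967.742ms (3)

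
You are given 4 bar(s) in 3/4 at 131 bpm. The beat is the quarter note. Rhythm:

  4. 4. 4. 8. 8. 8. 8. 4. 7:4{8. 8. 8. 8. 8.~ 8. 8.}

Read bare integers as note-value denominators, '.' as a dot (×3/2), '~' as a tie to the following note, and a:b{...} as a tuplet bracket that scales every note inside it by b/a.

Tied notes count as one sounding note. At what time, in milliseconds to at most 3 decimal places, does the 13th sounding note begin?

1. 0.0ms @ 0 + 687.023ms (3/2)
2. 687.023ms @ 3/2 + 687.023ms (3/2)
3. 1374.046ms @ 3 + 687.023ms (3/2)
4. 2061.069ms @ 9/2 + 343.511ms (3/4)
5. 2404.58ms @ 21/4 + 343.511ms (3/4)
6. 2748.092ms @ 6 + 343.511ms (3/4)
7. 3091.603ms @ 27/4 + 343.511ms (3/4)
8. 3435.115ms @ 15/2 + 687.023ms (3/2)
9. 4122.137ms @ 9 + 196.292ms (3/7)
10. 4318.43ms @ 66/7 + 196.292ms (3/7)
11. 4514.722ms @ 69/7 + 196.292ms (3/7)
12. 4711.014ms @ 72/7 + 196.292ms (3/7)
13. 4907.306ms @ 75/7 + 392.585ms (6/7)
14. 5299.891ms @ 81/7 + 196.292ms (3/7)

note 13 onset = 75/7b = 4907.306ms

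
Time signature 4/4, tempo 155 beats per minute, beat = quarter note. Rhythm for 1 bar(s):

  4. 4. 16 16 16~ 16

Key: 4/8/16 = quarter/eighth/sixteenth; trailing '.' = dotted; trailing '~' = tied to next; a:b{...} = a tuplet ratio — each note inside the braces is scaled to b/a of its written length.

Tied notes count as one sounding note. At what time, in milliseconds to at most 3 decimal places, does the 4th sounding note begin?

note 4 onset = 13/4b = 1258.065ms

1. 0.0ms @ 0 + 580.645ms (3/2)
2. 580.645ms @ 3/2 + 580.645ms (3/2)
3. 1161.29ms @ 3 + 96.774ms (1/4)
4. 1258.065ms @ 13/4 + 96.774ms (1/4)
5. 1354.839ms @ 7/2 + 193.548ms (1/2)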